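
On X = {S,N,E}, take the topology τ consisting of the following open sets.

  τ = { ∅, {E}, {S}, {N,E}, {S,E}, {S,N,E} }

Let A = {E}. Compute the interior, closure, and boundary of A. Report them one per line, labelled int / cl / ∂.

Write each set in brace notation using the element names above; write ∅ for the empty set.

open subsets of A: ∅, {E}; so int(A) = {E}
closure: X∖int(X∖A) = X∖{S} = {N,E}
∂A = {N,E} minus {E} = {N}

int(A) = {E}
cl(A)  = {N,E}
∂A     = {N}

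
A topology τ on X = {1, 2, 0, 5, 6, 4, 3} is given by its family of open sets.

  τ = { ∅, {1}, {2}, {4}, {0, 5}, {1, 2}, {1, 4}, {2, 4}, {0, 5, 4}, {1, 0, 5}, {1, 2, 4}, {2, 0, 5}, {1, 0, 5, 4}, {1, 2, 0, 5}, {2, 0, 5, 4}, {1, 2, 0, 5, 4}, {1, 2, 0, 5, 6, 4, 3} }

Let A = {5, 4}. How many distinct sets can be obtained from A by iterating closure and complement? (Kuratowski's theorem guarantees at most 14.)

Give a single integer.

closure: X∖int(X∖A) = X∖{1, 2} = {0, 5, 6, 4, 3}
Let k=closure and c=complement:
  1. A     = {5, 4}
  2. kA    = {0, 5, 6, 4, 3}
  3. cA    = {1, 2, 0, 6, 3}
  4. ckA   = {1, 2}
  5. kcA   = {1, 2, 0, 5, 6, 3}
  6. kckA  = {1, 2, 6, 3}
  7. ckcA  = {4}
  8. ckckA = {0, 5, 4}
  9. kckcA = {6, 4, 3}
  10. ckckcA = {1, 2, 0, 5}
— saturated at 10

10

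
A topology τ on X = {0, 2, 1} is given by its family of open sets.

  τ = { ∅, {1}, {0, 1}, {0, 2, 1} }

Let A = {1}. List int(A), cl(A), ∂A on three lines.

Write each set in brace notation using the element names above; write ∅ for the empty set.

opens ⊆ A: ∅, {1}; union → int = {1}
complement {0, 2}; its interior ∅; cl(A) = X∖∅ = {0, 2, 1}
boundary = {0, 2, 1} ∖ {1} = {0, 2}

int(A) = {1}
cl(A)  = {0, 2, 1}
∂A     = {0, 2}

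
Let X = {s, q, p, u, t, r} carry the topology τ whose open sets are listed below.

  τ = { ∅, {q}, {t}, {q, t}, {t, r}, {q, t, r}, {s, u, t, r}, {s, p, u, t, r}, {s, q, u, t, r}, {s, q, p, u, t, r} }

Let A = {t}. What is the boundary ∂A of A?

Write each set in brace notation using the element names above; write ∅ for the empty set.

opens ⊆ A: ∅, {t}; union → int = {t}
complement {s, q, p, u, r}; its interior {q}; cl(A) = X∖{q} = {s, p, u, t, r}
boundary = {s, p, u, t, r} ∖ {t} = {s, p, u, r}

{s, p, u, r}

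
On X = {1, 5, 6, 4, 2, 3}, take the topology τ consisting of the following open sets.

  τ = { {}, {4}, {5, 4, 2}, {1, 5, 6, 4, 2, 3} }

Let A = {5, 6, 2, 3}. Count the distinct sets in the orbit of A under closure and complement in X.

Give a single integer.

6

complement {1, 4}; its interior {4}; cl(A) = X∖{4} = {1, 5, 6, 2, 3}
With k = closure, c = complement:
  1. A     = {5, 6, 2, 3}
  2. kA    = {1, 5, 6, 2, 3}
  3. cA    = {1, 4}
  4. ckA   = {4}
  5. kcA   = {1, 5, 6, 4, 2, 3}
  6. ckcA  = {}
k, c of each give nothing new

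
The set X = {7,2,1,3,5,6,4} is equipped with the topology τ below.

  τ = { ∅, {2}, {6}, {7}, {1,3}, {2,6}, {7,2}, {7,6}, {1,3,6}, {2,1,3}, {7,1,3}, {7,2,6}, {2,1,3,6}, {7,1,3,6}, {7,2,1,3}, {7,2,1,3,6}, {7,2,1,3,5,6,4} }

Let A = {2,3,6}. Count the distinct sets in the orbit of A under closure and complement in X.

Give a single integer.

complement {7,1,5,4}; its interior {7}; cl(A) = X∖{7} = {2,1,3,5,6,4}
With k = closure, c = complement:
  1. A     = {2,3,6}
  2. kA    = {2,1,3,5,6,4}
  3. cA    = {7,1,5,4}
  4. ckA   = {7}
  5. kcA   = {7,1,3,5,4}
  6. kckA  = {7,5,4}
  7. ckcA  = {2,6}
  8. ckckA = {2,1,3,6}
  9. kckcA = {2,5,6,4}
  10. ckckcA = {7,1,3}
k, c of each give nothing new

10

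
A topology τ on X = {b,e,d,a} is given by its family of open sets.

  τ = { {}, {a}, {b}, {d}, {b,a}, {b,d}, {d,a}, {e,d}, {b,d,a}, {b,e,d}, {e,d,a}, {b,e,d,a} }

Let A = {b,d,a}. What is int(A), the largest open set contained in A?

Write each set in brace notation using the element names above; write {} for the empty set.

{b,d,a}

open subsets of A: {}, {b}, {d}, {a}, {b,a}, {d,a}, {b,d}, {b,d,a}; so int(A) = {b,d,a}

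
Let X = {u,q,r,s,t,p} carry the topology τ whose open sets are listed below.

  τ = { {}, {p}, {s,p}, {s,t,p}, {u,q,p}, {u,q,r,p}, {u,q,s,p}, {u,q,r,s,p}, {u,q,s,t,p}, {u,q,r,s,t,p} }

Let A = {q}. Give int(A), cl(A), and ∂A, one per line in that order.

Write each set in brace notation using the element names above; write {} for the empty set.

open subsets of A: {}; so int(A) = {}
closure: X∖int(X∖A) = X∖{s,t,p} = {u,q,r}
∂A = {u,q,r} minus {} = {u,q,r}

int(A) = {}
cl(A)  = {u,q,r}
∂A     = {u,q,r}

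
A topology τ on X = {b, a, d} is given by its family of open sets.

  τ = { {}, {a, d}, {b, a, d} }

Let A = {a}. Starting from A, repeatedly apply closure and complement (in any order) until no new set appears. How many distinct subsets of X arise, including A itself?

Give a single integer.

4

complement {b, d}; its interior {}; cl(A) = X∖{} = {b, a, d}
With k = closure, c = complement:
  1. A     = {a}
  2. kA    = {b, a, d}
  3. cA    = {b, d}
  4. ckA   = {}
k, c of each give nothing new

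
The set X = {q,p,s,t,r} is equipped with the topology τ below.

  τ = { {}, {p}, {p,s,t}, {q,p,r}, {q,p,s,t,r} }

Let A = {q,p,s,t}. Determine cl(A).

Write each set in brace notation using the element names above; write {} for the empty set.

complement {r}; its interior {}; cl(A) = X∖{} = {q,p,s,t,r}

{q,p,s,t,r}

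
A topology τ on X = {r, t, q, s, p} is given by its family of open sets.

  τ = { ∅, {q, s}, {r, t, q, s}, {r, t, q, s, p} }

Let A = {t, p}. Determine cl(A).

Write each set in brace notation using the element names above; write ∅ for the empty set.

{r, t, p}

complement {r, q, s}; its interior {q, s}; cl(A) = X∖{q, s} = {r, t, p}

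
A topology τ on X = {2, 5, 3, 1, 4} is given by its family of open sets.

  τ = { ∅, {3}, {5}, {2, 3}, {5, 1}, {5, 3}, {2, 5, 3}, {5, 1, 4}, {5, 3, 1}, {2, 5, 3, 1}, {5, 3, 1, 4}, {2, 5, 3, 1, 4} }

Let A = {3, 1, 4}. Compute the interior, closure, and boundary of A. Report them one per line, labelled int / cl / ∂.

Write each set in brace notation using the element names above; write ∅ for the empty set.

int(A) = {3}
cl(A)  = {2, 3, 1, 4}
∂A     = {2, 1, 4}

interior: largest open inside A is {3} (from ∅, {3})
cl via duality: int({2, 5}) = {5}, so X∖{5} = {2, 3, 1, 4}
cl∖int = {2, 1, 4}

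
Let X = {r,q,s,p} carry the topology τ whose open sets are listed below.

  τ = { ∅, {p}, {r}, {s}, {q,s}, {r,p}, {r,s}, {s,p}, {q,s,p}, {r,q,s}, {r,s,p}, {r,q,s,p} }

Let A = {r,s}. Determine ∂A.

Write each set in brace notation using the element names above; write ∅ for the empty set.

{q}

interior: largest open inside A is {r,s} (from ∅, {r}, {s}, {r,s})
cl via duality: int({q,p}) = {p}, so X∖{p} = {r,q,s}
cl∖int = {q}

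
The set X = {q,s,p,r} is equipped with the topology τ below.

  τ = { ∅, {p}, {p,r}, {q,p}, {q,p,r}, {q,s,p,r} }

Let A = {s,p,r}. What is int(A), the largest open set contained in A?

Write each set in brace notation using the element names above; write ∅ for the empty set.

{p,r}

open subsets of A: ∅, {p}, {p,r}; so int(A) = {p,r}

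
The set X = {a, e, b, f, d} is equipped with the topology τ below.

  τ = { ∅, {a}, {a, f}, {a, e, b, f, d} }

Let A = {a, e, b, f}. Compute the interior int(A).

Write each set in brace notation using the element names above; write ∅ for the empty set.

open subsets of A: ∅, {a}, {a, f}; so int(A) = {a, f}

{a, f}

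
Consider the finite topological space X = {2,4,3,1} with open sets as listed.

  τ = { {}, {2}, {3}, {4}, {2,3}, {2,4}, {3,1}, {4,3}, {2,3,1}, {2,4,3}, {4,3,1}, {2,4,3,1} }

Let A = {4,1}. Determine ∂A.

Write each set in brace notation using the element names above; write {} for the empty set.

U open, U⊆A: {}, {4}. int(A) = ⋃ = {4}
X∖A={2,3}, int(X∖A)={2,3}, hence cl(A)={4,1}
∂A: remove int from cl → {1}

{1}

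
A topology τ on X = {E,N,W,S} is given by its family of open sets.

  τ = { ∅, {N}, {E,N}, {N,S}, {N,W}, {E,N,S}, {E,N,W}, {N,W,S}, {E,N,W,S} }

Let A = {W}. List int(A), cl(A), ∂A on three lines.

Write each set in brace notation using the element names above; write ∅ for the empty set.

int(A) = ∅
cl(A)  = {W}
∂A     = {W}

opens ⊆ A: ∅; union → int = ∅
complement {E,N,S}; its interior {E,N,S}; cl(A) = X∖{E,N,S} = {W}
boundary = {W} ∖ ∅ = {W}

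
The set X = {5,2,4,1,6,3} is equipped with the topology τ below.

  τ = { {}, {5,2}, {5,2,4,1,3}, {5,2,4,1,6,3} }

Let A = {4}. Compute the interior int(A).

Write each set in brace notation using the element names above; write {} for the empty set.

{}

opens ⊆ A: {}; union → int = {}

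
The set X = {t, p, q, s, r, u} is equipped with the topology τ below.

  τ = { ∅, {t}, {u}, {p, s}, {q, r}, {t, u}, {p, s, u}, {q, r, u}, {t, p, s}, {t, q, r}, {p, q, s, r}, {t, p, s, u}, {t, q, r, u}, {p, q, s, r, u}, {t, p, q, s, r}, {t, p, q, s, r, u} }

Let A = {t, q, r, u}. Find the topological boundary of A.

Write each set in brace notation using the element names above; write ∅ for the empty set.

U open, U⊆A: ∅, {t}, {u}, {q, r}, {t, u}, {t, q, r}, {q, r, u}, {t, q, r, u}. int(A) = ⋃ = {t, q, r, u}
X∖A={p, s}, int(X∖A)={p, s}, hence cl(A)={t, q, r, u}
∂A: remove int from cl → ∅

∅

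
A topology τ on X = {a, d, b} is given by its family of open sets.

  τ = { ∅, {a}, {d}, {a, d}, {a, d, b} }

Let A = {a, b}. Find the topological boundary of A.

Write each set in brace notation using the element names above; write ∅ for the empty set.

{b}

opens ⊆ A: ∅, {a}; union → int = {a}
complement {d}; its interior {d}; cl(A) = X∖{d} = {a, b}
boundary = {a, b} ∖ {a} = {b}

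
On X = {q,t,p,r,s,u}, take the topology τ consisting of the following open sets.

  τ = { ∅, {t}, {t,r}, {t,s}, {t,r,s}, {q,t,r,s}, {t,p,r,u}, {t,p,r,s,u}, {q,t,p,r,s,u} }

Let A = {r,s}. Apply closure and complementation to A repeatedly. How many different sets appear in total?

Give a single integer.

6

cl via duality: int({q,t,p,u}) = {t}, so X∖{t} = {q,p,r,s,u}
Write k for closure, c for complement:
  1. A     = {r,s}
  2. kA    = {q,p,r,s,u}
  3. cA    = {q,t,p,u}
  4. ckA   = {t}
  5. kcA   = {q,t,p,r,s,u}
  6. ckcA  = ∅
applying k or c yields no new set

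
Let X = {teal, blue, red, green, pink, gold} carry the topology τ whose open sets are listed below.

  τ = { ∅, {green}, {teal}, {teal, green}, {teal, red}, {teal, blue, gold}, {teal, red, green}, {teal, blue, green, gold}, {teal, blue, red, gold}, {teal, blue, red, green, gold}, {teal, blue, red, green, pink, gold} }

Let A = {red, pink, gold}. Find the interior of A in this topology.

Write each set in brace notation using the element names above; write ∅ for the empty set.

U open, U⊆A: ∅. int(A) = ⋃ = ∅

∅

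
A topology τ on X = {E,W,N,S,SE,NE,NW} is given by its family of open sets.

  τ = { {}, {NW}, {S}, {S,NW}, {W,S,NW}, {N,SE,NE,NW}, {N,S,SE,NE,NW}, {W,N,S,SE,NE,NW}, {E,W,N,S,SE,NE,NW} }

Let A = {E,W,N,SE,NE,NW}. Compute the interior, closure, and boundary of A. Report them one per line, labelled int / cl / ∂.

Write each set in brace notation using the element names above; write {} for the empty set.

int(A) = {N,SE,NE,NW}
cl(A)  = {E,W,N,SE,NE,NW}
∂A     = {E,W}

opens ⊆ A: {}, {NW}, {N,SE,NE,NW}; union → int = {N,SE,NE,NW}
complement {S}; its interior {S}; cl(A) = X∖{S} = {E,W,N,SE,NE,NW}
boundary = {E,W,N,SE,NE,NW} ∖ {N,SE,NE,NW} = {E,W}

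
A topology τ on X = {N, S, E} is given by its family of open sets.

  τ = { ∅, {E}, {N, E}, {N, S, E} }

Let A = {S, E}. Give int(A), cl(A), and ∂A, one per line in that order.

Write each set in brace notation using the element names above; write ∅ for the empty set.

int(A) = {E}
cl(A)  = {N, S, E}
∂A     = {N, S}

U open, U⊆A: ∅, {E}. int(A) = ⋃ = {E}
X∖A={N}, int(X∖A)=∅, hence cl(A)={N, S, E}
∂A: remove int from cl → {N, S}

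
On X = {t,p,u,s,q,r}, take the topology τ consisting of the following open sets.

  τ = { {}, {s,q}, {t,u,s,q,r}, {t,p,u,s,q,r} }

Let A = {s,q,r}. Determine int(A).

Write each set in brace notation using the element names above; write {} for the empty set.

{s,q}

opens ⊆ A: {}, {s,q}; union → int = {s,q}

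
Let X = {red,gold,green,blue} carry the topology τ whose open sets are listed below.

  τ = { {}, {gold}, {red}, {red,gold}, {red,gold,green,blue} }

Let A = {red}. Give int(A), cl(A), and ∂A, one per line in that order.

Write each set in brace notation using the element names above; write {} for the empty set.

interior: largest open inside A is {red} (from {}, {red})
cl via duality: int({gold,green,blue}) = {gold}, so X∖{gold} = {red,green,blue}
cl∖int = {green,blue}

int(A) = {red}
cl(A)  = {red,green,blue}
∂A     = {green,blue}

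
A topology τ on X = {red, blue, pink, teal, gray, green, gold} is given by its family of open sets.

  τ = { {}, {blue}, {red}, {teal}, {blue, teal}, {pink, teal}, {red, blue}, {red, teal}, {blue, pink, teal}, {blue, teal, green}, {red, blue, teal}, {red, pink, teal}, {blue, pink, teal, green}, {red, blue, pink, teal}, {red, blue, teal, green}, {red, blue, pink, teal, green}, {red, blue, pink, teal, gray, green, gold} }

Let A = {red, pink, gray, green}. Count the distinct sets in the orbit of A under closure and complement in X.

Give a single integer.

8

complement {blue, teal, gold}; its interior {blue, teal}; cl(A) = X∖{blue, teal} = {red, pink, gray, green, gold}
With k = closure, c = complement:
  1. A     = {red, pink, gray, green}
  2. kA    = {red, pink, gray, green, gold}
  3. cA    = {blue, teal, gold}
  4. ckA   = {blue, teal}
  5. kcA   = {blue, pink, teal, gray, green, gold}
  6. ckcA  = {red}
  7. kckcA = {red, gray, gold}
  8. ckckcA = {blue, pink, teal, green}
k, c of each give nothing new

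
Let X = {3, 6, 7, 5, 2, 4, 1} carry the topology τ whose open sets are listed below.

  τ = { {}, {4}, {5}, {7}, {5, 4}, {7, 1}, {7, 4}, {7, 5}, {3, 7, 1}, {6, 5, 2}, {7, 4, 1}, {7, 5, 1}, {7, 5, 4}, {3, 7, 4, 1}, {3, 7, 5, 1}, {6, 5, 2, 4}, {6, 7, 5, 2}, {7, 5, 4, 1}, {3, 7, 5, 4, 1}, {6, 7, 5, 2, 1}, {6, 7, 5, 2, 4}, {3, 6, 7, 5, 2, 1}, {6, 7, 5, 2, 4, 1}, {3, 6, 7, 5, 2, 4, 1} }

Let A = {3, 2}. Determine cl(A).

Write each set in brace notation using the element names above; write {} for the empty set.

closure: X∖int(X∖A) = X∖{7, 5, 4, 1} = {3, 6, 2}

{3, 6, 2}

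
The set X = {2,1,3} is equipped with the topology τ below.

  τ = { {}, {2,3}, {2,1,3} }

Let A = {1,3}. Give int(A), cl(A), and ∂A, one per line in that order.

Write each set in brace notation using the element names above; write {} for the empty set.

U open, U⊆A: {}. int(A) = ⋃ = {}
X∖A={2}, int(X∖A)={}, hence cl(A)={2,1,3}
∂A: remove int from cl → {2,1,3}

int(A) = {}
cl(A)  = {2,1,3}
∂A     = {2,1,3}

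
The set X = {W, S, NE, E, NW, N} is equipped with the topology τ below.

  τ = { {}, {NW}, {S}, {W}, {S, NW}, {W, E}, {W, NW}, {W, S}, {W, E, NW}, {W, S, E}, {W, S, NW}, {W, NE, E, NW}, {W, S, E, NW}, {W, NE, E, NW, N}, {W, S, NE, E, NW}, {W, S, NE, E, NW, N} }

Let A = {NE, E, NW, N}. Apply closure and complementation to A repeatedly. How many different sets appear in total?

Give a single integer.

complement {W, S}; its interior {W, S}; cl(A) = X∖{W, S} = {NE, E, NW, N}
With k = closure, c = complement:
  1. A     = {NE, E, NW, N}
  2. cA    = {W, S}
  3. kcA   = {W, S, NE, E, N}
  4. ckcA  = {NW}
  5. kckcA = {NE, NW, N}
  6. ckckcA = {W, S, E}
k, c of each give nothing new

6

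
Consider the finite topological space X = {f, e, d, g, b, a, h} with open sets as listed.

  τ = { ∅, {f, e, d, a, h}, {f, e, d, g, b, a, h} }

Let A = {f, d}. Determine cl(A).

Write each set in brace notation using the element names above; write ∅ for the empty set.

X∖A={e, g, b, a, h}, int(X∖A)=∅, hence cl(A)={f, e, d, g, b, a, h}

{f, e, d, g, b, a, h}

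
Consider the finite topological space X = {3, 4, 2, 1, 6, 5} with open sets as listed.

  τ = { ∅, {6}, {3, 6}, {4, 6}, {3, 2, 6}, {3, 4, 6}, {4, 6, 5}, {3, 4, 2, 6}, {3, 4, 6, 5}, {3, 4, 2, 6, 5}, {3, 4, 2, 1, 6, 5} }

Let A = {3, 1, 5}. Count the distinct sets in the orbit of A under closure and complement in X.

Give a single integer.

X∖A={4, 2, 6}, int(X∖A)={4, 6}, hence cl(A)={3, 2, 1, 5}
Orbit (k=closure, c=complement):
  1. A     = {3, 1, 5}
  2. kA    = {3, 2, 1, 5}
  3. cA    = {4, 2, 6}
  4. ckA   = {4, 6}
  5. kcA   = {3, 4, 2, 1, 6, 5}
  6. ckcA  = ∅
(closed under both — stop)

6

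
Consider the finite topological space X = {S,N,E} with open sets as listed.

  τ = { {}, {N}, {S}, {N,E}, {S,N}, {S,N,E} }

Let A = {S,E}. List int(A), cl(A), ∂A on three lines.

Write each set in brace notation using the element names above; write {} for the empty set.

int(A) = {S}
cl(A)  = {S,E}
∂A     = {E}

open subsets of A: {}, {S}; so int(A) = {S}
closure: X∖int(X∖A) = X∖{N} = {S,E}
∂A = {S,E} minus {S} = {E}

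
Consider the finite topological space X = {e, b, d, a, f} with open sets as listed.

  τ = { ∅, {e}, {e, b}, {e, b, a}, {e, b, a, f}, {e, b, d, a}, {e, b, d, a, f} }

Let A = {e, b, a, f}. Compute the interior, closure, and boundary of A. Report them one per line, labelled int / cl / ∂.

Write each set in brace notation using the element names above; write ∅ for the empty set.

int(A) = {e, b, a, f}
cl(A)  = {e, b, d, a, f}
∂A     = {d}

open subsets of A: ∅, {e}, {e, b}, {e, b, a}, {e, b, a, f}; so int(A) = {e, b, a, f}
closure: X∖int(X∖A) = X∖∅ = {e, b, d, a, f}
∂A = {e, b, d, a, f} minus {e, b, a, f} = {d}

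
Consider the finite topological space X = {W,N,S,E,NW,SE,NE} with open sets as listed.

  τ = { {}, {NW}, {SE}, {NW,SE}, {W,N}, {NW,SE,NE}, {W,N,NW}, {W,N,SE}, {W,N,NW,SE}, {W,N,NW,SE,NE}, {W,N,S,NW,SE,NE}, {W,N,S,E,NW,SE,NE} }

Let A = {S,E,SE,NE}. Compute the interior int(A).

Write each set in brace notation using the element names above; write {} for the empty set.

opens ⊆ A: {}, {SE}; union → int = {SE}

{SE}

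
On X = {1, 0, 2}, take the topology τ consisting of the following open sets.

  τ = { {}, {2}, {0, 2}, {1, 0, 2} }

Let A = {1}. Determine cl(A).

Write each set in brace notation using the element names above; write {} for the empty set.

closure: X∖int(X∖A) = X∖{0, 2} = {1}

{1}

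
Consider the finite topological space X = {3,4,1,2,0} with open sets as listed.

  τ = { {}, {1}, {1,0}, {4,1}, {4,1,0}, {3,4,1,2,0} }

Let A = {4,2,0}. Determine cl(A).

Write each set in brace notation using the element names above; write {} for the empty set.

complement {3,1}; its interior {1}; cl(A) = X∖{1} = {3,4,2,0}

{3,4,2,0}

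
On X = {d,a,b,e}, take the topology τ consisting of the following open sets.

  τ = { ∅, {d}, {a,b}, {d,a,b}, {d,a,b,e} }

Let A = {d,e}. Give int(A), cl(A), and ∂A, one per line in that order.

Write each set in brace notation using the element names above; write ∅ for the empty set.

int(A) = {d}
cl(A)  = {d,e}
∂A     = {e}

open subsets of A: ∅, {d}; so int(A) = {d}
closure: X∖int(X∖A) = X∖{a,b} = {d,e}
∂A = {d,e} minus {d} = {e}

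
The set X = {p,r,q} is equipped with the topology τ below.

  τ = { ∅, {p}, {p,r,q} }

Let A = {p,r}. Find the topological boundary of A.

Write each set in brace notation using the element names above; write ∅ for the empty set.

opens ⊆ A: ∅, {p}; union → int = {p}
complement {q}; its interior ∅; cl(A) = X∖∅ = {p,r,q}
boundary = {p,r,q} ∖ {p} = {r,q}

{r,q}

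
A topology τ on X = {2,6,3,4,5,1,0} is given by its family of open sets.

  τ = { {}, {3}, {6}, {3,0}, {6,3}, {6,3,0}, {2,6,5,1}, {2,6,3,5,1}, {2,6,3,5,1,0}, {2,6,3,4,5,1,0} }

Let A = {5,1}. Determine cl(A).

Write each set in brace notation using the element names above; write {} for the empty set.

{2,4,5,1}

complement {2,6,3,4,0}; its interior {6,3,0}; cl(A) = X∖{6,3,0} = {2,4,5,1}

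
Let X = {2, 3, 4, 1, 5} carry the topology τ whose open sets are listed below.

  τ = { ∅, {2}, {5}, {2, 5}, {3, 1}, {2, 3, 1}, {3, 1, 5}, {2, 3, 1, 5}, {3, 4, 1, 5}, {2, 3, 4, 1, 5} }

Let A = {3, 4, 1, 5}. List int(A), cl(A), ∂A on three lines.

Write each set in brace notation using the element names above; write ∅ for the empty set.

U open, U⊆A: ∅, {5}, {3, 1}, {3, 1, 5}, {3, 4, 1, 5}. int(A) = ⋃ = {3, 4, 1, 5}
X∖A={2}, int(X∖A)={2}, hence cl(A)={3, 4, 1, 5}
∂A: remove int from cl → ∅

int(A) = {3, 4, 1, 5}
cl(A)  = {3, 4, 1, 5}
∂A     = ∅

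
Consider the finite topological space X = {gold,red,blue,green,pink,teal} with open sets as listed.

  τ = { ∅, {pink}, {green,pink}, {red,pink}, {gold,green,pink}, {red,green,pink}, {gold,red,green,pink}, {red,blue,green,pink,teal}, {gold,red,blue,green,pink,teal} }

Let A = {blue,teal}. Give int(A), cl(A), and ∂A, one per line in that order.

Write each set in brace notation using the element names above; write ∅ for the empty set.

int(A) = ∅
cl(A)  = {blue,teal}
∂A     = {blue,teal}

U open, U⊆A: ∅. int(A) = ⋃ = ∅
X∖A={gold,red,green,pink}, int(X∖A)={gold,red,green,pink}, hence cl(A)={blue,teal}
∂A: remove int from cl → {blue,teal}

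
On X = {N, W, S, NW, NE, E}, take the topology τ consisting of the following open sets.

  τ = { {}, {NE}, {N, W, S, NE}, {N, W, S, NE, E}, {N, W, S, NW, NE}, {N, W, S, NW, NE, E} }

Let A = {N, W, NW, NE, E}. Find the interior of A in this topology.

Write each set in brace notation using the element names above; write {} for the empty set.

{NE}

opens ⊆ A: {}, {NE}; union → int = {NE}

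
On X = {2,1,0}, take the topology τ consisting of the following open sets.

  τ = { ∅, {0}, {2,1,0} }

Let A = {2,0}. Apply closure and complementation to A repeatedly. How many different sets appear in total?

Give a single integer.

closure: X∖int(X∖A) = X∖∅ = {2,1,0}
Let k=closure and c=complement:
  1. A     = {2,0}
  2. kA    = {2,1,0}
  3. cA    = {1}
  4. ckA   = ∅
  5. kcA   = {2,1}
  6. ckcA  = {0}
— saturated at 6

6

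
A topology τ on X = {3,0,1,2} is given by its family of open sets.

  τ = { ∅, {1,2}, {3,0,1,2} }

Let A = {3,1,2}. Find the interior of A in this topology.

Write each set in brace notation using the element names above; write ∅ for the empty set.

interior: largest open inside A is {1,2} (from ∅, {1,2})

{1,2}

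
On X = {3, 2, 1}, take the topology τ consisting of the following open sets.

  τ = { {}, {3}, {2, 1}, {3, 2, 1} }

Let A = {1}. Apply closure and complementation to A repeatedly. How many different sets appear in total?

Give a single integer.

cl via duality: int({3, 2}) = {3}, so X∖{3} = {2, 1}
Write k for closure, c for complement:
  1. A     = {1}
  2. kA    = {2, 1}
  3. cA    = {3, 2}
  4. ckA   = {3}
  5. kcA   = {3, 2, 1}
  6. ckcA  = {}
applying k or c yields no new set

6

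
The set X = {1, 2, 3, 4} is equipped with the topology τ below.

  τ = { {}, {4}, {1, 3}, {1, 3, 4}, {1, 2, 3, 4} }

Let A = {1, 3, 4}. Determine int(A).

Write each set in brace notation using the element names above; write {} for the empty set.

{1, 3, 4}

U open, U⊆A: {}, {4}, {1, 3}, {1, 3, 4}. int(A) = ⋃ = {1, 3, 4}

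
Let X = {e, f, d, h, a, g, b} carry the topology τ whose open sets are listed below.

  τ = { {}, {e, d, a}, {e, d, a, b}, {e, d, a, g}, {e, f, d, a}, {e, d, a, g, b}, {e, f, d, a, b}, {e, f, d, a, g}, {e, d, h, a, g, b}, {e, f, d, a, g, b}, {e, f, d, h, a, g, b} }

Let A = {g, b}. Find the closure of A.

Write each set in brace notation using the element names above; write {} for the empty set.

{h, g, b}

complement {e, f, d, h, a}; its interior {e, f, d, a}; cl(A) = X∖{e, f, d, a} = {h, g, b}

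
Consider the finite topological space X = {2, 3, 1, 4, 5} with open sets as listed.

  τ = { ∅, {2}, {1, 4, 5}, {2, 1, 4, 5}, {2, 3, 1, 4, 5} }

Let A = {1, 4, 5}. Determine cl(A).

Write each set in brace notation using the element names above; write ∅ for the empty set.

complement {2, 3}; its interior {2}; cl(A) = X∖{2} = {3, 1, 4, 5}

{3, 1, 4, 5}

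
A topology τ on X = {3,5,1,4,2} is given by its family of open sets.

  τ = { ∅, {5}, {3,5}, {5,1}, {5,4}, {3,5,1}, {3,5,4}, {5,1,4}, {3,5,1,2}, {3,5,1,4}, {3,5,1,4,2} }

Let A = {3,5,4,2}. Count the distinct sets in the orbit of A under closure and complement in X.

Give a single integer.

X∖A={1}, int(X∖A)=∅, hence cl(A)={3,5,1,4,2}
Orbit (k=closure, c=complement):
  1. A     = {3,5,4,2}
  2. kA    = {3,5,1,4,2}
  3. cA    = {1}
  4. ckA   = ∅
  5. kcA   = {1,2}
  6. ckcA  = {3,5,4}
(closed under both — stop)

6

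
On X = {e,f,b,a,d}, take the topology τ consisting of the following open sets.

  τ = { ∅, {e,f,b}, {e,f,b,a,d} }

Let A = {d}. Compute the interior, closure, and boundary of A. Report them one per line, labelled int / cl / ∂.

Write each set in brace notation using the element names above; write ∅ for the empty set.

int(A) = ∅
cl(A)  = {a,d}
∂A     = {a,d}

interior: largest open inside A is ∅ (from ∅)
cl via duality: int({e,f,b,a}) = {e,f,b}, so X∖{e,f,b} = {a,d}
cl∖int = {a,d}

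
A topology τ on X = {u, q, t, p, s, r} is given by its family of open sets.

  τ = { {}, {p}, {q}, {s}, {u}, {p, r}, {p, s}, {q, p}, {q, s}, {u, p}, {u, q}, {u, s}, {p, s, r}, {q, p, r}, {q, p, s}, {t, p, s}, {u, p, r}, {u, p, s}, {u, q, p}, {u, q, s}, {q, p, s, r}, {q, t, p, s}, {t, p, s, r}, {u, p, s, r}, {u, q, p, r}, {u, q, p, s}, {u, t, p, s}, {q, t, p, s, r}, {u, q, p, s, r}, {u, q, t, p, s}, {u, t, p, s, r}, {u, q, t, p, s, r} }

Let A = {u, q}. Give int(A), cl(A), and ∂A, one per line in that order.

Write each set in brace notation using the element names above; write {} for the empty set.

interior: largest open inside A is {u, q} (from {}, {u}, {q}, {u, q})
cl via duality: int({t, p, s, r}) = {t, p, s, r}, so X∖{t, p, s, r} = {u, q}
cl∖int = {}

int(A) = {u, q}
cl(A)  = {u, q}
∂A     = {}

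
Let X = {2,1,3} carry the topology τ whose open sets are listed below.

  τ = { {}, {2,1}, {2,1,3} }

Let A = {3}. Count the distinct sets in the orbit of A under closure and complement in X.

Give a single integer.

4

closure: X∖int(X∖A) = X∖{2,1} = {3}
Let k=closure and c=complement:
  1. A     = {3}
  2. cA    = {2,1}
  3. kcA   = {2,1,3}
  4. ckcA  = {}
— saturated at 4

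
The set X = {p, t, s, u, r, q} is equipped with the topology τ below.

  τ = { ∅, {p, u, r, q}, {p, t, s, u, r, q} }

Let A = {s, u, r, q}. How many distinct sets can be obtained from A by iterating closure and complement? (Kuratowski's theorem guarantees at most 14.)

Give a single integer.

closure: X∖int(X∖A) = X∖∅ = {p, t, s, u, r, q}
Let k=closure and c=complement:
  1. A     = {s, u, r, q}
  2. kA    = {p, t, s, u, r, q}
  3. cA    = {p, t}
  4. ckA   = ∅
— saturated at 4

4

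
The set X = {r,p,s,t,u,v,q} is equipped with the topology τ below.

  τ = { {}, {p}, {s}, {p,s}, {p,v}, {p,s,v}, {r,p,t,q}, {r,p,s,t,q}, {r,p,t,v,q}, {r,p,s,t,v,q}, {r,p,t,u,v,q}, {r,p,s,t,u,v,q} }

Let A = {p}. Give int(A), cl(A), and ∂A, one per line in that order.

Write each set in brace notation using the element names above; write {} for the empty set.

int(A) = {p}
cl(A)  = {r,p,t,u,v,q}
∂A     = {r,t,u,v,q}

U open, U⊆A: {}, {p}. int(A) = ⋃ = {p}
X∖A={r,s,t,u,v,q}, int(X∖A)={s}, hence cl(A)={r,p,t,u,v,q}
∂A: remove int from cl → {r,t,u,v,q}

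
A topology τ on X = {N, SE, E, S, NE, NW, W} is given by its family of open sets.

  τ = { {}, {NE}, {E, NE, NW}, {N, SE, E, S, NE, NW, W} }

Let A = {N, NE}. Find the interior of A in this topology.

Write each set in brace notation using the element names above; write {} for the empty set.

{NE}

open subsets of A: {}, {NE}; so int(A) = {NE}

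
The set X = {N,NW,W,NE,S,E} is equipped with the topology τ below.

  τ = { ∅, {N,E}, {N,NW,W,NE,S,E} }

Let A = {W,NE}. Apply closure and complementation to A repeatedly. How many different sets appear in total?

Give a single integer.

6

cl via duality: int({N,NW,S,E}) = {N,E}, so X∖{N,E} = {NW,W,NE,S}
Write k for closure, c for complement:
  1. A     = {W,NE}
  2. kA    = {NW,W,NE,S}
  3. cA    = {N,NW,S,E}
  4. ckA   = {N,E}
  5. kcA   = {N,NW,W,NE,S,E}
  6. ckcA  = ∅
applying k or c yields no new set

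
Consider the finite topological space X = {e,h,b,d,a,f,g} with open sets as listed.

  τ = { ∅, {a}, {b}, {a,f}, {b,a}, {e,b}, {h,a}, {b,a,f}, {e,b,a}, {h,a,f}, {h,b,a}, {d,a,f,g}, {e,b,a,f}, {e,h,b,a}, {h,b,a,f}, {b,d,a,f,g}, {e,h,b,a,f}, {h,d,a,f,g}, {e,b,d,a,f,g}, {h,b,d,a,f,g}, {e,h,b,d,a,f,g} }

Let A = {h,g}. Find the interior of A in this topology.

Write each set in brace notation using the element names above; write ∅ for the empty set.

∅

opens ⊆ A: ∅; union → int = ∅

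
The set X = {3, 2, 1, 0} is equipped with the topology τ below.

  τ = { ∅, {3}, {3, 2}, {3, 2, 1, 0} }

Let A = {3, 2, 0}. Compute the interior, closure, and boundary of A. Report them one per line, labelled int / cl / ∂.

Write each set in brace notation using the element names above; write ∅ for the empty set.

opens ⊆ A: ∅, {3}, {3, 2}; union → int = {3, 2}
complement {1}; its interior ∅; cl(A) = X∖∅ = {3, 2, 1, 0}
boundary = {3, 2, 1, 0} ∖ {3, 2} = {1, 0}

int(A) = {3, 2}
cl(A)  = {3, 2, 1, 0}
∂A     = {1, 0}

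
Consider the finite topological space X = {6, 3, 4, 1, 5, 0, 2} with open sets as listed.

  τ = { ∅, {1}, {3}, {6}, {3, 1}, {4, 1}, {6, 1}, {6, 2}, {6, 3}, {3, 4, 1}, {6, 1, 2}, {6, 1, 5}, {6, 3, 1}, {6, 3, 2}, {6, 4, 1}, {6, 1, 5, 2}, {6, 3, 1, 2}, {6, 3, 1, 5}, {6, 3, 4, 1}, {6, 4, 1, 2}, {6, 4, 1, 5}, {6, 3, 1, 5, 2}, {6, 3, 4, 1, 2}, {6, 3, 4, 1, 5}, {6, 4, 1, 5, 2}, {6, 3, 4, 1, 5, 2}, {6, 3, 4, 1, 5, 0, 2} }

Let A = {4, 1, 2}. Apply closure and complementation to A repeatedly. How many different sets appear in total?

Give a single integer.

8

X∖A={6, 3, 5, 0}, int(X∖A)={6, 3}, hence cl(A)={4, 1, 5, 0, 2}
Orbit (k=closure, c=complement):
  1. A     = {4, 1, 2}
  2. kA    = {4, 1, 5, 0, 2}
  3. cA    = {6, 3, 5, 0}
  4. ckA   = {6, 3}
  5. kcA   = {6, 3, 5, 0, 2}
  6. ckcA  = {4, 1}
  7. kckcA = {4, 1, 5, 0}
  8. ckckcA = {6, 3, 2}
(closed under both — stop)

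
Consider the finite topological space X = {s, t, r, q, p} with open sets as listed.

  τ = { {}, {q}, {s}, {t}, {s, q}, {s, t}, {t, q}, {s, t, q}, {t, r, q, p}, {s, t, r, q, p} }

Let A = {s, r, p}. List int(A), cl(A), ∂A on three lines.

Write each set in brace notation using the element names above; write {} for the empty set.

opens ⊆ A: {}, {s}; union → int = {s}
complement {t, q}; its interior {t, q}; cl(A) = X∖{t, q} = {s, r, p}
boundary = {s, r, p} ∖ {s} = {r, p}

int(A) = {s}
cl(A)  = {s, r, p}
∂A     = {r, p}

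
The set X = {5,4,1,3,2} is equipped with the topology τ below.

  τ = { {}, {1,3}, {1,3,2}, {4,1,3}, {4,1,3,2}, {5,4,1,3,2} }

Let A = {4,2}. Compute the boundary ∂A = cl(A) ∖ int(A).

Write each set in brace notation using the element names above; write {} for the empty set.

{5,4,2}

open subsets of A: {}; so int(A) = {}
closure: X∖int(X∖A) = X∖{1,3} = {5,4,2}
∂A = {5,4,2} minus {} = {5,4,2}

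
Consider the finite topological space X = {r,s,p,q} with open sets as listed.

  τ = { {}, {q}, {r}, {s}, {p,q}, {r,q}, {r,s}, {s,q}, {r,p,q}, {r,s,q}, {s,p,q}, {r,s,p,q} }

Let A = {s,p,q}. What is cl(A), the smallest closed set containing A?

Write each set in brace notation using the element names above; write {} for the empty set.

cl via duality: int({r}) = {r}, so X∖{r} = {s,p,q}

{s,p,q}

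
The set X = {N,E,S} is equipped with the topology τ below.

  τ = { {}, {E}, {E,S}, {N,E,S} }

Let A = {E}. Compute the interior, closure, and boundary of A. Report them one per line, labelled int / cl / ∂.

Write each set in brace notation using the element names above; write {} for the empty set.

opens ⊆ A: {}, {E}; union → int = {E}
complement {N,S}; its interior {}; cl(A) = X∖{} = {N,E,S}
boundary = {N,E,S} ∖ {E} = {N,S}

int(A) = {E}
cl(A)  = {N,E,S}
∂A     = {N,S}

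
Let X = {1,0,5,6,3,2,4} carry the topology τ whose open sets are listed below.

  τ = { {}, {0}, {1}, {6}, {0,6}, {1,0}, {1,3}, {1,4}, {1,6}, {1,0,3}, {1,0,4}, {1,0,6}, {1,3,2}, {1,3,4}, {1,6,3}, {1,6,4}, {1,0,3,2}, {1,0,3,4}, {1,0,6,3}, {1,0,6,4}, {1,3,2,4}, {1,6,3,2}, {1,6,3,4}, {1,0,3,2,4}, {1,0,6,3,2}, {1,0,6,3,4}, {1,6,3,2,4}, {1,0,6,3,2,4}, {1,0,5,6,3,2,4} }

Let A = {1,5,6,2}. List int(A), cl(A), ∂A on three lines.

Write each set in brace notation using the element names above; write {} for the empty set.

opens ⊆ A: {}, {6}, {1}, {1,6}; union → int = {1,6}
complement {0,3,4}; its interior {0}; cl(A) = X∖{0} = {1,5,6,3,2,4}
boundary = {1,5,6,3,2,4} ∖ {1,6} = {5,3,2,4}

int(A) = {1,6}
cl(A)  = {1,5,6,3,2,4}
∂A     = {5,3,2,4}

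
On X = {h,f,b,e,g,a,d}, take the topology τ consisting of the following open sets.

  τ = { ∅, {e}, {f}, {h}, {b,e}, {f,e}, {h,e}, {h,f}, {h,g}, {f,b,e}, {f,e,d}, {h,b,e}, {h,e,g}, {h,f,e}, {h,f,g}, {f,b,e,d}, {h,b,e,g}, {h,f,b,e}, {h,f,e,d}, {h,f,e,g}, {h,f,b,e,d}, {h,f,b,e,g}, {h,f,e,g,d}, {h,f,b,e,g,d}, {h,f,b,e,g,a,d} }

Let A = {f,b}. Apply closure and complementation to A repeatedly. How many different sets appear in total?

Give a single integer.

8

closure: X∖int(X∖A) = X∖{h,e,g} = {f,b,a,d}
Let k=closure and c=complement:
  1. A     = {f,b}
  2. kA    = {f,b,a,d}
  3. cA    = {h,e,g,a,d}
  4. ckA   = {h,e,g}
  5. kcA   = {h,b,e,g,a,d}
  6. ckcA  = {f}
  7. kckcA = {f,a,d}
  8. ckckcA = {h,b,e,g}
— saturated at 8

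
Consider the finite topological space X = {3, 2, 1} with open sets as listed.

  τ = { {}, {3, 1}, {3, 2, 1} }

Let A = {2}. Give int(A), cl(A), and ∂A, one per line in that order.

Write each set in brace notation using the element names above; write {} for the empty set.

int(A) = {}
cl(A)  = {2}
∂A     = {2}

U open, U⊆A: {}. int(A) = ⋃ = {}
X∖A={3, 1}, int(X∖A)={3, 1}, hence cl(A)={2}
∂A: remove int from cl → {2}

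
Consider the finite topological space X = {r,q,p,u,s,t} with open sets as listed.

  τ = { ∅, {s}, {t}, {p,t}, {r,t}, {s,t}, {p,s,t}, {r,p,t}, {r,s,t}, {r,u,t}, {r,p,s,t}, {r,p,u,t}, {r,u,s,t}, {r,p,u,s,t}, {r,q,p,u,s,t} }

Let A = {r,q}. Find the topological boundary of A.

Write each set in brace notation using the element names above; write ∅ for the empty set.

{r,q,u}

opens ⊆ A: ∅; union → int = ∅
complement {p,u,s,t}; its interior {p,s,t}; cl(A) = X∖{p,s,t} = {r,q,u}
boundary = {r,q,u} ∖ ∅ = {r,q,u}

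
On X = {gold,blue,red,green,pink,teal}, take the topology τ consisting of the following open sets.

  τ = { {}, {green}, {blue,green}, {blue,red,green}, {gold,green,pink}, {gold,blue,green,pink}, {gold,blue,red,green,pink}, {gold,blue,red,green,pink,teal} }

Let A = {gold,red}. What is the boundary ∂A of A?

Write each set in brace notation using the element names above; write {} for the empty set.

U open, U⊆A: {}. int(A) = ⋃ = {}
X∖A={blue,green,pink,teal}, int(X∖A)={blue,green}, hence cl(A)={gold,red,pink,teal}
∂A: remove int from cl → {gold,red,pink,teal}

{gold,red,pink,teal}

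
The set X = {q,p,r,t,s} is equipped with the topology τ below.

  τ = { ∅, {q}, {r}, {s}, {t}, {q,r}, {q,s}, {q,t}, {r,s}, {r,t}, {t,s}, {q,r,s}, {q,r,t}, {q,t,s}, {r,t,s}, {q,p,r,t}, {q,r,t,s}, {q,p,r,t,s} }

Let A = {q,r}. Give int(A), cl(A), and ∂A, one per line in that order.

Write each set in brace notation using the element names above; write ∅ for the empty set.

opens ⊆ A: ∅, {q}, {r}, {q,r}; union → int = {q,r}
complement {p,t,s}; its interior {t,s}; cl(A) = X∖{t,s} = {q,p,r}
boundary = {q,p,r} ∖ {q,r} = {p}

int(A) = {q,r}
cl(A)  = {q,p,r}
∂A     = {p}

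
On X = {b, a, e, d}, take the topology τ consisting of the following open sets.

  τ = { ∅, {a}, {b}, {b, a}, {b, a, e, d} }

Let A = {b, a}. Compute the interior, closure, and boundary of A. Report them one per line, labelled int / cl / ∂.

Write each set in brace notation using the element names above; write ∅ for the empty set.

int(A) = {b, a}
cl(A)  = {b, a, e, d}
∂A     = {e, d}

U open, U⊆A: ∅, {b}, {a}, {b, a}. int(A) = ⋃ = {b, a}
X∖A={e, d}, int(X∖A)=∅, hence cl(A)={b, a, e, d}
∂A: remove int from cl → {e, d}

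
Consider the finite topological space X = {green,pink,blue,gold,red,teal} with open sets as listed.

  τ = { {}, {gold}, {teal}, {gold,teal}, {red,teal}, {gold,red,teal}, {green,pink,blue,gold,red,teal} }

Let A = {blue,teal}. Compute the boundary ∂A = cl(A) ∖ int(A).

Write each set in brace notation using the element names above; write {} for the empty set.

opens ⊆ A: {}, {teal}; union → int = {teal}
complement {green,pink,gold,red}; its interior {gold}; cl(A) = X∖{gold} = {green,pink,blue,red,teal}
boundary = {green,pink,blue,red,teal} ∖ {teal} = {green,pink,blue,red}

{green,pink,blue,red}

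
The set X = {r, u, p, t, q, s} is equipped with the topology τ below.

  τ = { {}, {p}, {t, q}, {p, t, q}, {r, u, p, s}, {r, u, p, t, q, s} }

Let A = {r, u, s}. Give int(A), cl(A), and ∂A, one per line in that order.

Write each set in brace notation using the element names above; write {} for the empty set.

int(A) = {}
cl(A)  = {r, u, s}
∂A     = {r, u, s}

open subsets of A: {}; so int(A) = {}
closure: X∖int(X∖A) = X∖{p, t, q} = {r, u, s}
∂A = {r, u, s} minus {} = {r, u, s}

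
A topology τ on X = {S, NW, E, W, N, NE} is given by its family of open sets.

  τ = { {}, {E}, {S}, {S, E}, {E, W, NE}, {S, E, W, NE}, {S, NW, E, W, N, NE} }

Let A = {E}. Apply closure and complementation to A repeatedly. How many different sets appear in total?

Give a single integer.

6

cl via duality: int({S, NW, W, N, NE}) = {S}, so X∖{S} = {NW, E, W, N, NE}
Write k for closure, c for complement:
  1. A     = {E}
  2. kA    = {NW, E, W, N, NE}
  3. cA    = {S, NW, W, N, NE}
  4. ckA   = {S}
  5. kckA  = {S, NW, N}
  6. ckckA = {E, W, NE}
applying k or c yields no new set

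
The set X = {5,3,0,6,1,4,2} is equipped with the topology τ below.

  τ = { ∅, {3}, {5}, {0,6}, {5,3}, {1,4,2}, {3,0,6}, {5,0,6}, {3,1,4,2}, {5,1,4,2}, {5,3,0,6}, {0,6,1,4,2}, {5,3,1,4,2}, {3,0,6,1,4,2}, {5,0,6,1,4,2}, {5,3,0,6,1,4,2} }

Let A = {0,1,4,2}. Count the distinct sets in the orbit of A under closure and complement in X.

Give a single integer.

6

closure: X∖int(X∖A) = X∖{5,3} = {0,6,1,4,2}
Let k=closure and c=complement:
  1. A     = {0,1,4,2}
  2. kA    = {0,6,1,4,2}
  3. cA    = {5,3,6}
  4. ckA   = {5,3}
  5. kcA   = {5,3,0,6}
  6. ckcA  = {1,4,2}
— saturated at 6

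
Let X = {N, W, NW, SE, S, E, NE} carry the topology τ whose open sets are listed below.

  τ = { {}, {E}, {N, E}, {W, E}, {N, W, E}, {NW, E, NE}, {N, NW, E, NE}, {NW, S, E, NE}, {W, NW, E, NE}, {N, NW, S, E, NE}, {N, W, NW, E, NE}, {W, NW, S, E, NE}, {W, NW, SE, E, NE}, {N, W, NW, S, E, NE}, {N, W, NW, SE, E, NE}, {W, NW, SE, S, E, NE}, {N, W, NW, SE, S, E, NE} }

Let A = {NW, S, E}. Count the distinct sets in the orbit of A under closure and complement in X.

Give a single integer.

6

cl via duality: int({N, W, SE, NE}) = {}, so X∖{} = {N, W, NW, SE, S, E, NE}
Write k for closure, c for complement:
  1. A     = {NW, S, E}
  2. kA    = {N, W, NW, SE, S, E, NE}
  3. cA    = {N, W, SE, NE}
  4. ckA   = {}
  5. kcA   = {N, W, NW, SE, S, NE}
  6. ckcA  = {E}
applying k or c yields no new set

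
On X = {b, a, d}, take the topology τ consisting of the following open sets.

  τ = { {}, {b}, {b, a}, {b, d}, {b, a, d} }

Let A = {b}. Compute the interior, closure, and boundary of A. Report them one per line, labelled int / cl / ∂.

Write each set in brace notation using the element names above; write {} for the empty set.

int(A) = {b}
cl(A)  = {b, a, d}
∂A     = {a, d}

interior: largest open inside A is {b} (from {}, {b})
cl via duality: int({a, d}) = {}, so X∖{} = {b, a, d}
cl∖int = {a, d}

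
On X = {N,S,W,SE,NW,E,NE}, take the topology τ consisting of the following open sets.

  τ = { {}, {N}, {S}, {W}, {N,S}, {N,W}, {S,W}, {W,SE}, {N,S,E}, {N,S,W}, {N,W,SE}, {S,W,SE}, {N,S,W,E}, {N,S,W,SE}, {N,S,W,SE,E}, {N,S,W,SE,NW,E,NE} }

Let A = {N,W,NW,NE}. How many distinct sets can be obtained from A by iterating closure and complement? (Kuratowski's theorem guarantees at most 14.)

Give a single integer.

closure: X∖int(X∖A) = X∖{S} = {N,W,SE,NW,E,NE}
Let k=closure and c=complement:
  1. A     = {N,W,NW,NE}
  2. kA    = {N,W,SE,NW,E,NE}
  3. cA    = {S,SE,E}
  4. ckA   = {S}
  5. kcA   = {S,SE,NW,E,NE}
  6. kckA  = {S,NW,E,NE}
  7. ckcA  = {N,W}
  8. ckckA = {N,W,SE}
— saturated at 8

8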